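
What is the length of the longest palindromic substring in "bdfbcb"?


Input: "bdfbcb"
Checking substrings for palindromes:
  [3:6] "bcb" (len 3) => palindrome
Longest palindromic substring: "bcb" with length 3

3


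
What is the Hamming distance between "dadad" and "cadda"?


Comparing "dadad" and "cadda" position by position:
  Position 0: 'd' vs 'c' => differ
  Position 1: 'a' vs 'a' => same
  Position 2: 'd' vs 'd' => same
  Position 3: 'a' vs 'd' => differ
  Position 4: 'd' vs 'a' => differ
Total differences (Hamming distance): 3

3


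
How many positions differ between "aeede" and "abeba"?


Comparing "aeede" and "abeba" position by position:
  Position 0: 'a' vs 'a' => same
  Position 1: 'e' vs 'b' => DIFFER
  Position 2: 'e' vs 'e' => same
  Position 3: 'd' vs 'b' => DIFFER
  Position 4: 'e' vs 'a' => DIFFER
Positions that differ: 3

3


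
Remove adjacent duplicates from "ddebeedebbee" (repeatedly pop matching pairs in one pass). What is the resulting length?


Input: ddebeedebbee
Stack-based adjacent duplicate removal:
  Read 'd': push. Stack: d
  Read 'd': matches stack top 'd' => pop. Stack: (empty)
  Read 'e': push. Stack: e
  Read 'b': push. Stack: eb
  Read 'e': push. Stack: ebe
  Read 'e': matches stack top 'e' => pop. Stack: eb
  Read 'd': push. Stack: ebd
  Read 'e': push. Stack: ebde
  Read 'b': push. Stack: ebdeb
  Read 'b': matches stack top 'b' => pop. Stack: ebde
  Read 'e': matches stack top 'e' => pop. Stack: ebd
  Read 'e': push. Stack: ebde
Final stack: "ebde" (length 4)

4


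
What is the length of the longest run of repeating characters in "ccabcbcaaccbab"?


Input: "ccabcbcaaccbab"
Scanning for longest run:
  Position 1 ('c'): continues run of 'c', length=2
  Position 2 ('a'): new char, reset run to 1
  Position 3 ('b'): new char, reset run to 1
  Position 4 ('c'): new char, reset run to 1
  Position 5 ('b'): new char, reset run to 1
  Position 6 ('c'): new char, reset run to 1
  Position 7 ('a'): new char, reset run to 1
  Position 8 ('a'): continues run of 'a', length=2
  Position 9 ('c'): new char, reset run to 1
  Position 10 ('c'): continues run of 'c', length=2
  Position 11 ('b'): new char, reset run to 1
  Position 12 ('a'): new char, reset run to 1
  Position 13 ('b'): new char, reset run to 1
Longest run: 'c' with length 2

2


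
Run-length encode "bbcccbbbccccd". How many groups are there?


Input: bbcccbbbccccd
Scanning for consecutive runs:
  Group 1: 'b' x 2 (positions 0-1)
  Group 2: 'c' x 3 (positions 2-4)
  Group 3: 'b' x 3 (positions 5-7)
  Group 4: 'c' x 4 (positions 8-11)
  Group 5: 'd' x 1 (positions 12-12)
Total groups: 5

5


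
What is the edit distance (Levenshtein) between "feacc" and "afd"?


Computing edit distance: "feacc" -> "afd"
DP table:
           a    f    d
      0    1    2    3
  f   1    1    1    2
  e   2    2    2    2
  a   3    2    3    3
  c   4    3    3    4
  c   5    4    4    4
Edit distance = dp[5][3] = 4

4


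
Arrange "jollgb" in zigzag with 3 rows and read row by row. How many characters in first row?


Zigzag "jollgb" into 3 rows:
Placing characters:
  'j' => row 0
  'o' => row 1
  'l' => row 2
  'l' => row 1
  'g' => row 0
  'b' => row 1
Rows:
  Row 0: "jg"
  Row 1: "olb"
  Row 2: "l"
First row length: 2

2


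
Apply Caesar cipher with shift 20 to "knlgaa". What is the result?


Caesar cipher: shift "knlgaa" by 20
  'k' (pos 10) + 20 = pos 4 = 'e'
  'n' (pos 13) + 20 = pos 7 = 'h'
  'l' (pos 11) + 20 = pos 5 = 'f'
  'g' (pos 6) + 20 = pos 0 = 'a'
  'a' (pos 0) + 20 = pos 20 = 'u'
  'a' (pos 0) + 20 = pos 20 = 'u'
Result: ehfauu

ehfauu


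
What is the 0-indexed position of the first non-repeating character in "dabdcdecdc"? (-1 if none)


Input: dabdcdecdc
Character frequencies:
  'a': 1
  'b': 1
  'c': 3
  'd': 4
  'e': 1
Scanning left to right for freq == 1:
  Position 0 ('d'): freq=4, skip
  Position 1 ('a'): unique! => answer = 1

1


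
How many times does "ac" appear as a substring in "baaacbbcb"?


Searching for "ac" in "baaacbbcb"
Scanning each position:
  Position 0: "ba" => no
  Position 1: "aa" => no
  Position 2: "aa" => no
  Position 3: "ac" => MATCH
  Position 4: "cb" => no
  Position 5: "bb" => no
  Position 6: "bc" => no
  Position 7: "cb" => no
Total occurrences: 1

1


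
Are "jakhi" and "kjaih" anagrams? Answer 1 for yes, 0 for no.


Strings: "jakhi", "kjaih"
Sorted first:  ahijk
Sorted second: ahijk
Sorted forms match => anagrams

1


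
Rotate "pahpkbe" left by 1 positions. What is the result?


Input: "pahpkbe", rotate left by 1
First 1 characters: "p"
Remaining characters: "ahpkbe"
Concatenate remaining + first: "ahpkbe" + "p" = "ahpkbep"

ahpkbep


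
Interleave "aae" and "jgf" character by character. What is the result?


Interleaving "aae" and "jgf":
  Position 0: 'a' from first, 'j' from second => "aj"
  Position 1: 'a' from first, 'g' from second => "ag"
  Position 2: 'e' from first, 'f' from second => "ef"
Result: ajagef

ajagef


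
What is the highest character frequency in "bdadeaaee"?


Input: bdadeaaee
Character counts:
  'a': 3
  'b': 1
  'd': 2
  'e': 3
Maximum frequency: 3

3


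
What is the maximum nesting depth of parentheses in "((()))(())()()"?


Input: "((()))(())()()"
Tracking depth:
  Position 0 '(': depth becomes 1
  Position 1 '(': depth becomes 2
  Position 2 '(': depth becomes 3
  Position 3 ')': depth becomes 2
  Position 4 ')': depth becomes 1
  Position 5 ')': depth becomes 0
  Position 6 '(': depth becomes 1
  Position 7 '(': depth becomes 2
  Position 8 ')': depth becomes 1
  Position 9 ')': depth becomes 0
  Position 10 '(': depth becomes 1
  Position 11 ')': depth becomes 0
  Position 12 '(': depth becomes 1
  Position 13 ')': depth becomes 0
Maximum depth reached: 3

3


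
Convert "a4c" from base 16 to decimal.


Input: "a4c" in base 16
Positional expansion:
  Digit 'a' (value 10) x 16^2 = 2560
  Digit '4' (value 4) x 16^1 = 64
  Digit 'c' (value 12) x 16^0 = 12
Sum = 2636

2636


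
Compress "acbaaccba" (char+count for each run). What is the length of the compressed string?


Input: acbaaccba
Runs:
  'a' x 1 => "a1"
  'c' x 1 => "c1"
  'b' x 1 => "b1"
  'a' x 2 => "a2"
  'c' x 2 => "c2"
  'b' x 1 => "b1"
  'a' x 1 => "a1"
Compressed: "a1c1b1a2c2b1a1"
Compressed length: 14

14


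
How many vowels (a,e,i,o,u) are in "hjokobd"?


Input: hjokobd
Checking each character:
  'h' at position 0: consonant
  'j' at position 1: consonant
  'o' at position 2: vowel (running total: 1)
  'k' at position 3: consonant
  'o' at position 4: vowel (running total: 2)
  'b' at position 5: consonant
  'd' at position 6: consonant
Total vowels: 2

2


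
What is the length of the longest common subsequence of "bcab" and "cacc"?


LCS of "bcab" and "cacc"
DP table:
           c    a    c    c
      0    0    0    0    0
  b   0    0    0    0    0
  c   0    1    1    1    1
  a   0    1    2    2    2
  b   0    1    2    2    2
LCS length = dp[4][4] = 2

2


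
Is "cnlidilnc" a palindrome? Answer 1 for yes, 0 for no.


Input: cnlidilnc
Reversed: cnlidilnc
  Compare pos 0 ('c') with pos 8 ('c'): match
  Compare pos 1 ('n') with pos 7 ('n'): match
  Compare pos 2 ('l') with pos 6 ('l'): match
  Compare pos 3 ('i') with pos 5 ('i'): match
Result: palindrome

1


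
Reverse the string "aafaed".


Input: aafaed
Reading characters right to left:
  Position 5: 'd'
  Position 4: 'e'
  Position 3: 'a'
  Position 2: 'f'
  Position 1: 'a'
  Position 0: 'a'
Reversed: deafaa

deafaa


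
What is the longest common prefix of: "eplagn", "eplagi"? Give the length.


Words: eplagn, eplagi
  Position 0: all 'e' => match
  Position 1: all 'p' => match
  Position 2: all 'l' => match
  Position 3: all 'a' => match
  Position 4: all 'g' => match
  Position 5: ('n', 'i') => mismatch, stop
LCP = "eplag" (length 5)

5


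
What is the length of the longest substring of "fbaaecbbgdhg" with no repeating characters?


Input: "fbaaecbbgdhg"
Sliding window (track last position of each char):
  Position 0 ('f'): window [0,0] length 1 -- new best
  Position 1 ('b'): window [0,1] length 2 -- new best
  Position 2 ('a'): window [0,2] length 3 -- new best
  Position 3 ('a'): repeat (last at 2), move window start to 3
  Position 3 ('a'): window [3,3] length 1
  Position 4 ('e'): window [3,4] length 2
  Position 5 ('c'): window [3,5] length 3
  Position 6 ('b'): window [3,6] length 4 -- new best
  Position 7 ('b'): repeat (last at 6), move window start to 7
  Position 7 ('b'): window [7,7] length 1
  Position 8 ('g'): window [7,8] length 2
  Position 9 ('d'): window [7,9] length 3
  Position 10 ('h'): window [7,10] length 4
  Position 11 ('g'): repeat (last at 8), move window start to 9
  Position 11 ('g'): window [9,11] length 3
Longest substring with no repeats: "aecb" with length 4

4


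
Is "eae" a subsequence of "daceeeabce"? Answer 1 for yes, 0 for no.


Check if "eae" is a subsequence of "daceeeabce"
Greedy scan:
  Position 0 ('d'): no match needed
  Position 1 ('a'): no match needed
  Position 2 ('c'): no match needed
  Position 3 ('e'): matches sub[0] = 'e'
  Position 4 ('e'): no match needed
  Position 5 ('e'): no match needed
  Position 6 ('a'): matches sub[1] = 'a'
  Position 7 ('b'): no match needed
  Position 8 ('c'): no match needed
  Position 9 ('e'): matches sub[2] = 'e'
All 3 characters matched => is a subsequence

1


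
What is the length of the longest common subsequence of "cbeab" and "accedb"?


LCS of "cbeab" and "accedb"
DP table:
           a    c    c    e    d    b
      0    0    0    0    0    0    0
  c   0    0    1    1    1    1    1
  b   0    0    1    1    1    1    2
  e   0    0    1    1    2    2    2
  a   0    1    1    1    2    2    2
  b   0    1    1    1    2    2    3
LCS length = dp[5][6] = 3

3


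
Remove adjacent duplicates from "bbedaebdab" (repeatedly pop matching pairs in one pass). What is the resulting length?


Input: bbedaebdab
Stack-based adjacent duplicate removal:
  Read 'b': push. Stack: b
  Read 'b': matches stack top 'b' => pop. Stack: (empty)
  Read 'e': push. Stack: e
  Read 'd': push. Stack: ed
  Read 'a': push. Stack: eda
  Read 'e': push. Stack: edae
  Read 'b': push. Stack: edaeb
  Read 'd': push. Stack: edaebd
  Read 'a': push. Stack: edaebda
  Read 'b': push. Stack: edaebdab
Final stack: "edaebdab" (length 8)

8


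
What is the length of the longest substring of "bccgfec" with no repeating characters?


Input: "bccgfec"
Sliding window (track last position of each char):
  Position 0 ('b'): window [0,0] length 1 -- new best
  Position 1 ('c'): window [0,1] length 2 -- new best
  Position 2 ('c'): repeat (last at 1), move window start to 2
  Position 2 ('c'): window [2,2] length 1
  Position 3 ('g'): window [2,3] length 2
  Position 4 ('f'): window [2,4] length 3 -- new best
  Position 5 ('e'): window [2,5] length 4 -- new best
  Position 6 ('c'): repeat (last at 2), move window start to 3
  Position 6 ('c'): window [3,6] length 4
Longest substring with no repeats: "cgfe" with length 4

4


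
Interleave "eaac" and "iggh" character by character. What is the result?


Interleaving "eaac" and "iggh":
  Position 0: 'e' from first, 'i' from second => "ei"
  Position 1: 'a' from first, 'g' from second => "ag"
  Position 2: 'a' from first, 'g' from second => "ag"
  Position 3: 'c' from first, 'h' from second => "ch"
Result: eiagagch

eiagagch


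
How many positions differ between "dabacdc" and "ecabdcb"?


Comparing "dabacdc" and "ecabdcb" position by position:
  Position 0: 'd' vs 'e' => DIFFER
  Position 1: 'a' vs 'c' => DIFFER
  Position 2: 'b' vs 'a' => DIFFER
  Position 3: 'a' vs 'b' => DIFFER
  Position 4: 'c' vs 'd' => DIFFER
  Position 5: 'd' vs 'c' => DIFFER
  Position 6: 'c' vs 'b' => DIFFER
Positions that differ: 7

7


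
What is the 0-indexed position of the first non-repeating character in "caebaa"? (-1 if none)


Input: caebaa
Character frequencies:
  'a': 3
  'b': 1
  'c': 1
  'e': 1
Scanning left to right for freq == 1:
  Position 0 ('c'): unique! => answer = 0

0


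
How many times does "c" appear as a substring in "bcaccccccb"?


Searching for "c" in "bcaccccccb"
Scanning each position:
  Position 0: "b" => no
  Position 1: "c" => MATCH
  Position 2: "a" => no
  Position 3: "c" => MATCH
  Position 4: "c" => MATCH
  Position 5: "c" => MATCH
  Position 6: "c" => MATCH
  Position 7: "c" => MATCH
  Position 8: "c" => MATCH
  Position 9: "b" => no
Total occurrences: 7

7


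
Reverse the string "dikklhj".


Input: dikklhj
Reading characters right to left:
  Position 6: 'j'
  Position 5: 'h'
  Position 4: 'l'
  Position 3: 'k'
  Position 2: 'k'
  Position 1: 'i'
  Position 0: 'd'
Reversed: jhlkkid

jhlkkid


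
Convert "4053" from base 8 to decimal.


Input: "4053" in base 8
Positional expansion:
  Digit '4' (value 4) x 8^3 = 2048
  Digit '0' (value 0) x 8^2 = 0
  Digit '5' (value 5) x 8^1 = 40
  Digit '3' (value 3) x 8^0 = 3
Sum = 2091

2091


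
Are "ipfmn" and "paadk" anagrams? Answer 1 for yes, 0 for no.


Strings: "ipfmn", "paadk"
Sorted first:  fimnp
Sorted second: aadkp
Differ at position 0: 'f' vs 'a' => not anagrams

0


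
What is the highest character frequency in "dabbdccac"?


Input: dabbdccac
Character counts:
  'a': 2
  'b': 2
  'c': 3
  'd': 2
Maximum frequency: 3

3


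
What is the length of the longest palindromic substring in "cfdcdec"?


Input: "cfdcdec"
Checking substrings for palindromes:
  [2:5] "dcd" (len 3) => palindrome
Longest palindromic substring: "dcd" with length 3

3


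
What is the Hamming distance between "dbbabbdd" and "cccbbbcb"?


Comparing "dbbabbdd" and "cccbbbcb" position by position:
  Position 0: 'd' vs 'c' => differ
  Position 1: 'b' vs 'c' => differ
  Position 2: 'b' vs 'c' => differ
  Position 3: 'a' vs 'b' => differ
  Position 4: 'b' vs 'b' => same
  Position 5: 'b' vs 'b' => same
  Position 6: 'd' vs 'c' => differ
  Position 7: 'd' vs 'b' => differ
Total differences (Hamming distance): 6

6


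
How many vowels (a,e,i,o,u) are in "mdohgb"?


Input: mdohgb
Checking each character:
  'm' at position 0: consonant
  'd' at position 1: consonant
  'o' at position 2: vowel (running total: 1)
  'h' at position 3: consonant
  'g' at position 4: consonant
  'b' at position 5: consonant
Total vowels: 1

1


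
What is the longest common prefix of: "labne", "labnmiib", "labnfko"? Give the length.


Words: labne, labnmiib, labnfko
  Position 0: all 'l' => match
  Position 1: all 'a' => match
  Position 2: all 'b' => match
  Position 3: all 'n' => match
  Position 4: ('e', 'm', 'f') => mismatch, stop
LCP = "labn" (length 4)

4


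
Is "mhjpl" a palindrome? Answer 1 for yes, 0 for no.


Input: mhjpl
Reversed: lpjhm
  Compare pos 0 ('m') with pos 4 ('l'): MISMATCH
  Compare pos 1 ('h') with pos 3 ('p'): MISMATCH
Result: not a palindrome

0


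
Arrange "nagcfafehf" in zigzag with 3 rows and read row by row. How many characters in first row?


Zigzag "nagcfafehf" into 3 rows:
Placing characters:
  'n' => row 0
  'a' => row 1
  'g' => row 2
  'c' => row 1
  'f' => row 0
  'a' => row 1
  'f' => row 2
  'e' => row 1
  'h' => row 0
  'f' => row 1
Rows:
  Row 0: "nfh"
  Row 1: "acaef"
  Row 2: "gf"
First row length: 3

3


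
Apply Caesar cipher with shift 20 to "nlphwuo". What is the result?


Caesar cipher: shift "nlphwuo" by 20
  'n' (pos 13) + 20 = pos 7 = 'h'
  'l' (pos 11) + 20 = pos 5 = 'f'
  'p' (pos 15) + 20 = pos 9 = 'j'
  'h' (pos 7) + 20 = pos 1 = 'b'
  'w' (pos 22) + 20 = pos 16 = 'q'
  'u' (pos 20) + 20 = pos 14 = 'o'
  'o' (pos 14) + 20 = pos 8 = 'i'
Result: hfjbqoi

hfjbqoi


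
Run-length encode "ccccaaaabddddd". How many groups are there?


Input: ccccaaaabddddd
Scanning for consecutive runs:
  Group 1: 'c' x 4 (positions 0-3)
  Group 2: 'a' x 4 (positions 4-7)
  Group 3: 'b' x 1 (positions 8-8)
  Group 4: 'd' x 5 (positions 9-13)
Total groups: 4

4


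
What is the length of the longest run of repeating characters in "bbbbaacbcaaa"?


Input: "bbbbaacbcaaa"
Scanning for longest run:
  Position 1 ('b'): continues run of 'b', length=2
  Position 2 ('b'): continues run of 'b', length=3
  Position 3 ('b'): continues run of 'b', length=4
  Position 4 ('a'): new char, reset run to 1
  Position 5 ('a'): continues run of 'a', length=2
  Position 6 ('c'): new char, reset run to 1
  Position 7 ('b'): new char, reset run to 1
  Position 8 ('c'): new char, reset run to 1
  Position 9 ('a'): new char, reset run to 1
  Position 10 ('a'): continues run of 'a', length=2
  Position 11 ('a'): continues run of 'a', length=3
Longest run: 'b' with length 4

4


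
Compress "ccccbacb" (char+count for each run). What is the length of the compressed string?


Input: ccccbacb
Runs:
  'c' x 4 => "c4"
  'b' x 1 => "b1"
  'a' x 1 => "a1"
  'c' x 1 => "c1"
  'b' x 1 => "b1"
Compressed: "c4b1a1c1b1"
Compressed length: 10

10


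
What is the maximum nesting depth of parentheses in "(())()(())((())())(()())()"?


Input: "(())()(())((())())(()())()"
Tracking depth:
  Position 0 '(': depth becomes 1
  Position 1 '(': depth becomes 2
  Position 2 ')': depth becomes 1
  Position 3 ')': depth becomes 0
  Position 4 '(': depth becomes 1
  Position 5 ')': depth becomes 0
  Position 6 '(': depth becomes 1
  Position 7 '(': depth becomes 2
  Position 8 ')': depth becomes 1
  Position 9 ')': depth becomes 0
  Position 10 '(': depth becomes 1
  Position 11 '(': depth becomes 2
  Position 12 '(': depth becomes 3
  Position 13 ')': depth becomes 2
  Position 14 ')': depth becomes 1
  Position 15 '(': depth becomes 2
  Position 16 ')': depth becomes 1
  Position 17 ')': depth becomes 0
  Position 18 '(': depth becomes 1
  Position 19 '(': depth becomes 2
  Position 20 ')': depth becomes 1
  Position 21 '(': depth becomes 2
  Position 22 ')': depth becomes 1
  Position 23 ')': depth becomes 0
  Position 24 '(': depth becomes 1
  Position 25 ')': depth becomes 0
Maximum depth reached: 3

3


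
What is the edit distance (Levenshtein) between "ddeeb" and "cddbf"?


Computing edit distance: "ddeeb" -> "cddbf"
DP table:
           c    d    d    b    f
      0    1    2    3    4    5
  d   1    1    1    2    3    4
  d   2    2    1    1    2    3
  e   3    3    2    2    2    3
  e   4    4    3    3    3    3
  b   5    5    4    4    3    4
Edit distance = dp[5][5] = 4

4


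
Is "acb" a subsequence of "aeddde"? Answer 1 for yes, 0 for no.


Check if "acb" is a subsequence of "aeddde"
Greedy scan:
  Position 0 ('a'): matches sub[0] = 'a'
  Position 1 ('e'): no match needed
  Position 2 ('d'): no match needed
  Position 3 ('d'): no match needed
  Position 4 ('d'): no match needed
  Position 5 ('e'): no match needed
Only matched 1/3 characters => not a subsequence

0


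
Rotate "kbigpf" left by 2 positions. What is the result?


Input: "kbigpf", rotate left by 2
First 2 characters: "kb"
Remaining characters: "igpf"
Concatenate remaining + first: "igpf" + "kb" = "igpfkb"

igpfkb


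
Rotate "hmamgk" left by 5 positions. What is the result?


Input: "hmamgk", rotate left by 5
First 5 characters: "hmamg"
Remaining characters: "k"
Concatenate remaining + first: "k" + "hmamg" = "khmamg"

khmamg


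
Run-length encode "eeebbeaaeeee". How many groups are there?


Input: eeebbeaaeeee
Scanning for consecutive runs:
  Group 1: 'e' x 3 (positions 0-2)
  Group 2: 'b' x 2 (positions 3-4)
  Group 3: 'e' x 1 (positions 5-5)
  Group 4: 'a' x 2 (positions 6-7)
  Group 5: 'e' x 4 (positions 8-11)
Total groups: 5

5


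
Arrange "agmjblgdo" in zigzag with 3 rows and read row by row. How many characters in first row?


Zigzag "agmjblgdo" into 3 rows:
Placing characters:
  'a' => row 0
  'g' => row 1
  'm' => row 2
  'j' => row 1
  'b' => row 0
  'l' => row 1
  'g' => row 2
  'd' => row 1
  'o' => row 0
Rows:
  Row 0: "abo"
  Row 1: "gjld"
  Row 2: "mg"
First row length: 3

3


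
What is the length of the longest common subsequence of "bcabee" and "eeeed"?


LCS of "bcabee" and "eeeed"
DP table:
           e    e    e    e    d
      0    0    0    0    0    0
  b   0    0    0    0    0    0
  c   0    0    0    0    0    0
  a   0    0    0    0    0    0
  b   0    0    0    0    0    0
  e   0    1    1    1    1    1
  e   0    1    2    2    2    2
LCS length = dp[6][5] = 2

2


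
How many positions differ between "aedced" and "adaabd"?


Comparing "aedced" and "adaabd" position by position:
  Position 0: 'a' vs 'a' => same
  Position 1: 'e' vs 'd' => DIFFER
  Position 2: 'd' vs 'a' => DIFFER
  Position 3: 'c' vs 'a' => DIFFER
  Position 4: 'e' vs 'b' => DIFFER
  Position 5: 'd' vs 'd' => same
Positions that differ: 4

4


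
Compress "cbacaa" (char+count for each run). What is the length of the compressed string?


Input: cbacaa
Runs:
  'c' x 1 => "c1"
  'b' x 1 => "b1"
  'a' x 1 => "a1"
  'c' x 1 => "c1"
  'a' x 2 => "a2"
Compressed: "c1b1a1c1a2"
Compressed length: 10

10


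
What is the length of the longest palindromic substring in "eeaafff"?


Input: "eeaafff"
Checking substrings for palindromes:
  [4:7] "fff" (len 3) => palindrome
  [0:2] "ee" (len 2) => palindrome
  [2:4] "aa" (len 2) => palindrome
  [4:6] "ff" (len 2) => palindrome
  [5:7] "ff" (len 2) => palindrome
Longest palindromic substring: "fff" with length 3

3


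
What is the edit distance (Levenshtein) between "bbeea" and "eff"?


Computing edit distance: "bbeea" -> "eff"
DP table:
           e    f    f
      0    1    2    3
  b   1    1    2    3
  b   2    2    2    3
  e   3    2    3    3
  e   4    3    3    4
  a   5    4    4    4
Edit distance = dp[5][3] = 4

4


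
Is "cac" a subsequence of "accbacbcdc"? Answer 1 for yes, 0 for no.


Check if "cac" is a subsequence of "accbacbcdc"
Greedy scan:
  Position 0 ('a'): no match needed
  Position 1 ('c'): matches sub[0] = 'c'
  Position 2 ('c'): no match needed
  Position 3 ('b'): no match needed
  Position 4 ('a'): matches sub[1] = 'a'
  Position 5 ('c'): matches sub[2] = 'c'
  Position 6 ('b'): no match needed
  Position 7 ('c'): no match needed
  Position 8 ('d'): no match needed
  Position 9 ('c'): no match needed
All 3 characters matched => is a subsequence

1


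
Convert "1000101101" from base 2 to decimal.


Input: "1000101101" in base 2
Positional expansion:
  Digit '1' (value 1) x 2^9 = 512
  Digit '0' (value 0) x 2^8 = 0
  Digit '0' (value 0) x 2^7 = 0
  Digit '0' (value 0) x 2^6 = 0
  Digit '1' (value 1) x 2^5 = 32
  Digit '0' (value 0) x 2^4 = 0
  Digit '1' (value 1) x 2^3 = 8
  Digit '1' (value 1) x 2^2 = 4
  Digit '0' (value 0) x 2^1 = 0
  Digit '1' (value 1) x 2^0 = 1
Sum = 557

557


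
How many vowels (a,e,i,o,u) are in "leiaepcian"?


Input: leiaepcian
Checking each character:
  'l' at position 0: consonant
  'e' at position 1: vowel (running total: 1)
  'i' at position 2: vowel (running total: 2)
  'a' at position 3: vowel (running total: 3)
  'e' at position 4: vowel (running total: 4)
  'p' at position 5: consonant
  'c' at position 6: consonant
  'i' at position 7: vowel (running total: 5)
  'a' at position 8: vowel (running total: 6)
  'n' at position 9: consonant
Total vowels: 6

6


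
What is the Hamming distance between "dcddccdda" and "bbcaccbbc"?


Comparing "dcddccdda" and "bbcaccbbc" position by position:
  Position 0: 'd' vs 'b' => differ
  Position 1: 'c' vs 'b' => differ
  Position 2: 'd' vs 'c' => differ
  Position 3: 'd' vs 'a' => differ
  Position 4: 'c' vs 'c' => same
  Position 5: 'c' vs 'c' => same
  Position 6: 'd' vs 'b' => differ
  Position 7: 'd' vs 'b' => differ
  Position 8: 'a' vs 'c' => differ
Total differences (Hamming distance): 7

7


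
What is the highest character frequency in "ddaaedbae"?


Input: ddaaedbae
Character counts:
  'a': 3
  'b': 1
  'd': 3
  'e': 2
Maximum frequency: 3

3


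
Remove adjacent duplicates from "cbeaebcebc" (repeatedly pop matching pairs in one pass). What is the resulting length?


Input: cbeaebcebc
Stack-based adjacent duplicate removal:
  Read 'c': push. Stack: c
  Read 'b': push. Stack: cb
  Read 'e': push. Stack: cbe
  Read 'a': push. Stack: cbea
  Read 'e': push. Stack: cbeae
  Read 'b': push. Stack: cbeaeb
  Read 'c': push. Stack: cbeaebc
  Read 'e': push. Stack: cbeaebce
  Read 'b': push. Stack: cbeaebceb
  Read 'c': push. Stack: cbeaebcebc
Final stack: "cbeaebcebc" (length 10)

10


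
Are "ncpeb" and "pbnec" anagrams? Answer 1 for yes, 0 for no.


Strings: "ncpeb", "pbnec"
Sorted first:  bcenp
Sorted second: bcenp
Sorted forms match => anagrams

1


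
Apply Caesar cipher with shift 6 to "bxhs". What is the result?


Caesar cipher: shift "bxhs" by 6
  'b' (pos 1) + 6 = pos 7 = 'h'
  'x' (pos 23) + 6 = pos 3 = 'd'
  'h' (pos 7) + 6 = pos 13 = 'n'
  's' (pos 18) + 6 = pos 24 = 'y'
Result: hdny

hdny


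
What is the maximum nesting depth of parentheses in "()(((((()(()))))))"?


Input: "()(((((()(()))))))"
Tracking depth:
  Position 0 '(': depth becomes 1
  Position 1 ')': depth becomes 0
  Position 2 '(': depth becomes 1
  Position 3 '(': depth becomes 2
  Position 4 '(': depth becomes 3
  Position 5 '(': depth becomes 4
  Position 6 '(': depth becomes 5
  Position 7 '(': depth becomes 6
  Position 8 ')': depth becomes 5
  Position 9 '(': depth becomes 6
  Position 10 '(': depth becomes 7
  Position 11 ')': depth becomes 6
  Position 12 ')': depth becomes 5
  Position 13 ')': depth becomes 4
  Position 14 ')': depth becomes 3
  Position 15 ')': depth becomes 2
  Position 16 ')': depth becomes 1
  Position 17 ')': depth becomes 0
Maximum depth reached: 7

7


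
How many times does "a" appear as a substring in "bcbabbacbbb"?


Searching for "a" in "bcbabbacbbb"
Scanning each position:
  Position 0: "b" => no
  Position 1: "c" => no
  Position 2: "b" => no
  Position 3: "a" => MATCH
  Position 4: "b" => no
  Position 5: "b" => no
  Position 6: "a" => MATCH
  Position 7: "c" => no
  Position 8: "b" => no
  Position 9: "b" => no
  Position 10: "b" => no
Total occurrences: 2

2


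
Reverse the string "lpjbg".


Input: lpjbg
Reading characters right to left:
  Position 4: 'g'
  Position 3: 'b'
  Position 2: 'j'
  Position 1: 'p'
  Position 0: 'l'
Reversed: gbjpl

gbjpl


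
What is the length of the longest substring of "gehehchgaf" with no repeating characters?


Input: "gehehchgaf"
Sliding window (track last position of each char):
  Position 0 ('g'): window [0,0] length 1 -- new best
  Position 1 ('e'): window [0,1] length 2 -- new best
  Position 2 ('h'): window [0,2] length 3 -- new best
  Position 3 ('e'): repeat (last at 1), move window start to 2
  Position 3 ('e'): window [2,3] length 2
  Position 4 ('h'): repeat (last at 2), move window start to 3
  Position 4 ('h'): window [3,4] length 2
  Position 5 ('c'): window [3,5] length 3
  Position 6 ('h'): repeat (last at 4), move window start to 5
  Position 6 ('h'): window [5,6] length 2
  Position 7 ('g'): window [5,7] length 3
  Position 8 ('a'): window [5,8] length 4 -- new best
  Position 9 ('f'): window [5,9] length 5 -- new best
Longest substring with no repeats: "chgaf" with length 5

5


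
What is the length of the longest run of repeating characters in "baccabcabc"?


Input: "baccabcabc"
Scanning for longest run:
  Position 1 ('a'): new char, reset run to 1
  Position 2 ('c'): new char, reset run to 1
  Position 3 ('c'): continues run of 'c', length=2
  Position 4 ('a'): new char, reset run to 1
  Position 5 ('b'): new char, reset run to 1
  Position 6 ('c'): new char, reset run to 1
  Position 7 ('a'): new char, reset run to 1
  Position 8 ('b'): new char, reset run to 1
  Position 9 ('c'): new char, reset run to 1
Longest run: 'c' with length 2

2


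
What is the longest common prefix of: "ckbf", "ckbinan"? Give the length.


Words: ckbf, ckbinan
  Position 0: all 'c' => match
  Position 1: all 'k' => match
  Position 2: all 'b' => match
  Position 3: ('f', 'i') => mismatch, stop
LCP = "ckb" (length 3)

3


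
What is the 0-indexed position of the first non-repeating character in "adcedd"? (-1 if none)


Input: adcedd
Character frequencies:
  'a': 1
  'c': 1
  'd': 3
  'e': 1
Scanning left to right for freq == 1:
  Position 0 ('a'): unique! => answer = 0

0


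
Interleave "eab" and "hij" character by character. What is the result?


Interleaving "eab" and "hij":
  Position 0: 'e' from first, 'h' from second => "eh"
  Position 1: 'a' from first, 'i' from second => "ai"
  Position 2: 'b' from first, 'j' from second => "bj"
Result: ehaibj

ehaibj


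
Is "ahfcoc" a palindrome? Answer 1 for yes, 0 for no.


Input: ahfcoc
Reversed: cocfha
  Compare pos 0 ('a') with pos 5 ('c'): MISMATCH
  Compare pos 1 ('h') with pos 4 ('o'): MISMATCH
  Compare pos 2 ('f') with pos 3 ('c'): MISMATCH
Result: not a palindrome

0


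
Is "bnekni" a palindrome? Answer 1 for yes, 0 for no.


Input: bnekni
Reversed: inkenb
  Compare pos 0 ('b') with pos 5 ('i'): MISMATCH
  Compare pos 1 ('n') with pos 4 ('n'): match
  Compare pos 2 ('e') with pos 3 ('k'): MISMATCH
Result: not a palindrome

0


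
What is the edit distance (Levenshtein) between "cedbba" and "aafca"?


Computing edit distance: "cedbba" -> "aafca"
DP table:
           a    a    f    c    a
      0    1    2    3    4    5
  c   1    1    2    3    3    4
  e   2    2    2    3    4    4
  d   3    3    3    3    4    5
  b   4    4    4    4    4    5
  b   5    5    5    5    5    5
  a   6    5    5    6    6    5
Edit distance = dp[6][5] = 5

5


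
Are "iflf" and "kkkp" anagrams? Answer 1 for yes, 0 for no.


Strings: "iflf", "kkkp"
Sorted first:  ffil
Sorted second: kkkp
Differ at position 0: 'f' vs 'k' => not anagrams

0


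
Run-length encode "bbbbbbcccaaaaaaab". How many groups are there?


Input: bbbbbbcccaaaaaaab
Scanning for consecutive runs:
  Group 1: 'b' x 6 (positions 0-5)
  Group 2: 'c' x 3 (positions 6-8)
  Group 3: 'a' x 7 (positions 9-15)
  Group 4: 'b' x 1 (positions 16-16)
Total groups: 4

4


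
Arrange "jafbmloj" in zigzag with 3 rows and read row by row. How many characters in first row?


Zigzag "jafbmloj" into 3 rows:
Placing characters:
  'j' => row 0
  'a' => row 1
  'f' => row 2
  'b' => row 1
  'm' => row 0
  'l' => row 1
  'o' => row 2
  'j' => row 1
Rows:
  Row 0: "jm"
  Row 1: "ablj"
  Row 2: "fo"
First row length: 2

2


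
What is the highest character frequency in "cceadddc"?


Input: cceadddc
Character counts:
  'a': 1
  'c': 3
  'd': 3
  'e': 1
Maximum frequency: 3

3


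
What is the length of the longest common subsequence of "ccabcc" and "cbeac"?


LCS of "ccabcc" and "cbeac"
DP table:
           c    b    e    a    c
      0    0    0    0    0    0
  c   0    1    1    1    1    1
  c   0    1    1    1    1    2
  a   0    1    1    1    2    2
  b   0    1    2    2    2    2
  c   0    1    2    2    2    3
  c   0    1    2    2    2    3
LCS length = dp[6][5] = 3

3


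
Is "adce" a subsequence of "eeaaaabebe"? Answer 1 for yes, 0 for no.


Check if "adce" is a subsequence of "eeaaaabebe"
Greedy scan:
  Position 0 ('e'): no match needed
  Position 1 ('e'): no match needed
  Position 2 ('a'): matches sub[0] = 'a'
  Position 3 ('a'): no match needed
  Position 4 ('a'): no match needed
  Position 5 ('a'): no match needed
  Position 6 ('b'): no match needed
  Position 7 ('e'): no match needed
  Position 8 ('b'): no match needed
  Position 9 ('e'): no match needed
Only matched 1/4 characters => not a subsequence

0


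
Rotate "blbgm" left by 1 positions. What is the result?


Input: "blbgm", rotate left by 1
First 1 characters: "b"
Remaining characters: "lbgm"
Concatenate remaining + first: "lbgm" + "b" = "lbgmb"

lbgmb


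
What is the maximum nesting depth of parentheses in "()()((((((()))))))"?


Input: "()()((((((()))))))"
Tracking depth:
  Position 0 '(': depth becomes 1
  Position 1 ')': depth becomes 0
  Position 2 '(': depth becomes 1
  Position 3 ')': depth becomes 0
  Position 4 '(': depth becomes 1
  Position 5 '(': depth becomes 2
  Position 6 '(': depth becomes 3
  Position 7 '(': depth becomes 4
  Position 8 '(': depth becomes 5
  Position 9 '(': depth becomes 6
  Position 10 '(': depth becomes 7
  Position 11 ')': depth becomes 6
  Position 12 ')': depth becomes 5
  Position 13 ')': depth becomes 4
  Position 14 ')': depth becomes 3
  Position 15 ')': depth becomes 2
  Position 16 ')': depth becomes 1
  Position 17 ')': depth becomes 0
Maximum depth reached: 7

7


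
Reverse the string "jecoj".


Input: jecoj
Reading characters right to left:
  Position 4: 'j'
  Position 3: 'o'
  Position 2: 'c'
  Position 1: 'e'
  Position 0: 'j'
Reversed: jocej

jocej


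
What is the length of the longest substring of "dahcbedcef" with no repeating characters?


Input: "dahcbedcef"
Sliding window (track last position of each char):
  Position 0 ('d'): window [0,0] length 1 -- new best
  Position 1 ('a'): window [0,1] length 2 -- new best
  Position 2 ('h'): window [0,2] length 3 -- new best
  Position 3 ('c'): window [0,3] length 4 -- new best
  Position 4 ('b'): window [0,4] length 5 -- new best
  Position 5 ('e'): window [0,5] length 6 -- new best
  Position 6 ('d'): repeat (last at 0), move window start to 1
  Position 6 ('d'): window [1,6] length 6
  Position 7 ('c'): repeat (last at 3), move window start to 4
  Position 7 ('c'): window [4,7] length 4
  Position 8 ('e'): repeat (last at 5), move window start to 6
  Position 8 ('e'): window [6,8] length 3
  Position 9 ('f'): window [6,9] length 4
Longest substring with no repeats: "dahcbe" with length 6

6


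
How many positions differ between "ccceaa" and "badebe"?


Comparing "ccceaa" and "badebe" position by position:
  Position 0: 'c' vs 'b' => DIFFER
  Position 1: 'c' vs 'a' => DIFFER
  Position 2: 'c' vs 'd' => DIFFER
  Position 3: 'e' vs 'e' => same
  Position 4: 'a' vs 'b' => DIFFER
  Position 5: 'a' vs 'e' => DIFFER
Positions that differ: 5

5


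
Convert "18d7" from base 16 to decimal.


Input: "18d7" in base 16
Positional expansion:
  Digit '1' (value 1) x 16^3 = 4096
  Digit '8' (value 8) x 16^2 = 2048
  Digit 'd' (value 13) x 16^1 = 208
  Digit '7' (value 7) x 16^0 = 7
Sum = 6359

6359


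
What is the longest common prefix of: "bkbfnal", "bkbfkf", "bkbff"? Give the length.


Words: bkbfnal, bkbfkf, bkbff
  Position 0: all 'b' => match
  Position 1: all 'k' => match
  Position 2: all 'b' => match
  Position 3: all 'f' => match
  Position 4: ('n', 'k', 'f') => mismatch, stop
LCP = "bkbf" (length 4)

4


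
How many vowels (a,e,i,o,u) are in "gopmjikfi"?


Input: gopmjikfi
Checking each character:
  'g' at position 0: consonant
  'o' at position 1: vowel (running total: 1)
  'p' at position 2: consonant
  'm' at position 3: consonant
  'j' at position 4: consonant
  'i' at position 5: vowel (running total: 2)
  'k' at position 6: consonant
  'f' at position 7: consonant
  'i' at position 8: vowel (running total: 3)
Total vowels: 3

3


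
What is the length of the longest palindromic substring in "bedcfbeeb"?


Input: "bedcfbeeb"
Checking substrings for palindromes:
  [5:9] "beeb" (len 4) => palindrome
  [6:8] "ee" (len 2) => palindrome
Longest palindromic substring: "beeb" with length 4

4


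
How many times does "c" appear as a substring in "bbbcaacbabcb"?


Searching for "c" in "bbbcaacbabcb"
Scanning each position:
  Position 0: "b" => no
  Position 1: "b" => no
  Position 2: "b" => no
  Position 3: "c" => MATCH
  Position 4: "a" => no
  Position 5: "a" => no
  Position 6: "c" => MATCH
  Position 7: "b" => no
  Position 8: "a" => no
  Position 9: "b" => no
  Position 10: "c" => MATCH
  Position 11: "b" => no
Total occurrences: 3

3


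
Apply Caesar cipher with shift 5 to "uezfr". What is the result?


Caesar cipher: shift "uezfr" by 5
  'u' (pos 20) + 5 = pos 25 = 'z'
  'e' (pos 4) + 5 = pos 9 = 'j'
  'z' (pos 25) + 5 = pos 4 = 'e'
  'f' (pos 5) + 5 = pos 10 = 'k'
  'r' (pos 17) + 5 = pos 22 = 'w'
Result: zjekw

zjekw


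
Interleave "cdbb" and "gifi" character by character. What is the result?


Interleaving "cdbb" and "gifi":
  Position 0: 'c' from first, 'g' from second => "cg"
  Position 1: 'd' from first, 'i' from second => "di"
  Position 2: 'b' from first, 'f' from second => "bf"
  Position 3: 'b' from first, 'i' from second => "bi"
Result: cgdibfbi

cgdibfbi


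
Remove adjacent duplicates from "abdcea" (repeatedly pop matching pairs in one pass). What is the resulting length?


Input: abdcea
Stack-based adjacent duplicate removal:
  Read 'a': push. Stack: a
  Read 'b': push. Stack: ab
  Read 'd': push. Stack: abd
  Read 'c': push. Stack: abdc
  Read 'e': push. Stack: abdce
  Read 'a': push. Stack: abdcea
Final stack: "abdcea" (length 6)

6


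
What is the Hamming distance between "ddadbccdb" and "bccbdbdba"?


Comparing "ddadbccdb" and "bccbdbdba" position by position:
  Position 0: 'd' vs 'b' => differ
  Position 1: 'd' vs 'c' => differ
  Position 2: 'a' vs 'c' => differ
  Position 3: 'd' vs 'b' => differ
  Position 4: 'b' vs 'd' => differ
  Position 5: 'c' vs 'b' => differ
  Position 6: 'c' vs 'd' => differ
  Position 7: 'd' vs 'b' => differ
  Position 8: 'b' vs 'a' => differ
Total differences (Hamming distance): 9

9


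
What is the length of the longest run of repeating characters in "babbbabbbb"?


Input: "babbbabbbb"
Scanning for longest run:
  Position 1 ('a'): new char, reset run to 1
  Position 2 ('b'): new char, reset run to 1
  Position 3 ('b'): continues run of 'b', length=2
  Position 4 ('b'): continues run of 'b', length=3
  Position 5 ('a'): new char, reset run to 1
  Position 6 ('b'): new char, reset run to 1
  Position 7 ('b'): continues run of 'b', length=2
  Position 8 ('b'): continues run of 'b', length=3
  Position 9 ('b'): continues run of 'b', length=4
Longest run: 'b' with length 4

4


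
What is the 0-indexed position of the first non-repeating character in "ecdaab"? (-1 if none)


Input: ecdaab
Character frequencies:
  'a': 2
  'b': 1
  'c': 1
  'd': 1
  'e': 1
Scanning left to right for freq == 1:
  Position 0 ('e'): unique! => answer = 0

0


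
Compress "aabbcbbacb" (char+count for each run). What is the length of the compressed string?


Input: aabbcbbacb
Runs:
  'a' x 2 => "a2"
  'b' x 2 => "b2"
  'c' x 1 => "c1"
  'b' x 2 => "b2"
  'a' x 1 => "a1"
  'c' x 1 => "c1"
  'b' x 1 => "b1"
Compressed: "a2b2c1b2a1c1b1"
Compressed length: 14

14


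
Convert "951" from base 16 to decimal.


Input: "951" in base 16
Positional expansion:
  Digit '9' (value 9) x 16^2 = 2304
  Digit '5' (value 5) x 16^1 = 80
  Digit '1' (value 1) x 16^0 = 1
Sum = 2385

2385


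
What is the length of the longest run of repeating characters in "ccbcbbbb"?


Input: "ccbcbbbb"
Scanning for longest run:
  Position 1 ('c'): continues run of 'c', length=2
  Position 2 ('b'): new char, reset run to 1
  Position 3 ('c'): new char, reset run to 1
  Position 4 ('b'): new char, reset run to 1
  Position 5 ('b'): continues run of 'b', length=2
  Position 6 ('b'): continues run of 'b', length=3
  Position 7 ('b'): continues run of 'b', length=4
Longest run: 'b' with length 4

4


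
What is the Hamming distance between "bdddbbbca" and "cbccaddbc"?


Comparing "bdddbbbca" and "cbccaddbc" position by position:
  Position 0: 'b' vs 'c' => differ
  Position 1: 'd' vs 'b' => differ
  Position 2: 'd' vs 'c' => differ
  Position 3: 'd' vs 'c' => differ
  Position 4: 'b' vs 'a' => differ
  Position 5: 'b' vs 'd' => differ
  Position 6: 'b' vs 'd' => differ
  Position 7: 'c' vs 'b' => differ
  Position 8: 'a' vs 'c' => differ
Total differences (Hamming distance): 9

9


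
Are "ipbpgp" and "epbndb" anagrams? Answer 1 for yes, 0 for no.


Strings: "ipbpgp", "epbndb"
Sorted first:  bgippp
Sorted second: bbdenp
Differ at position 1: 'g' vs 'b' => not anagrams

0


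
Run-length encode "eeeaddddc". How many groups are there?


Input: eeeaddddc
Scanning for consecutive runs:
  Group 1: 'e' x 3 (positions 0-2)
  Group 2: 'a' x 1 (positions 3-3)
  Group 3: 'd' x 4 (positions 4-7)
  Group 4: 'c' x 1 (positions 8-8)
Total groups: 4

4
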